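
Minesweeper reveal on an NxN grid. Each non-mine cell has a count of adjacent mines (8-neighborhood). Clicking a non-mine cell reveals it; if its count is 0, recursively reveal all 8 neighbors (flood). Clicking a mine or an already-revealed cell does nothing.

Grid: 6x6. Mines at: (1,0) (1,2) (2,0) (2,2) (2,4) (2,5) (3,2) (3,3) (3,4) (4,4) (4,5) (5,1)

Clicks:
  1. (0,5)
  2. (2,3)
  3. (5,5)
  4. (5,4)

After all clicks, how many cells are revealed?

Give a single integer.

Answer: 9

Derivation:
Click 1 (0,5) count=0: revealed 6 new [(0,3) (0,4) (0,5) (1,3) (1,4) (1,5)] -> total=6
Click 2 (2,3) count=6: revealed 1 new [(2,3)] -> total=7
Click 3 (5,5) count=2: revealed 1 new [(5,5)] -> total=8
Click 4 (5,4) count=2: revealed 1 new [(5,4)] -> total=9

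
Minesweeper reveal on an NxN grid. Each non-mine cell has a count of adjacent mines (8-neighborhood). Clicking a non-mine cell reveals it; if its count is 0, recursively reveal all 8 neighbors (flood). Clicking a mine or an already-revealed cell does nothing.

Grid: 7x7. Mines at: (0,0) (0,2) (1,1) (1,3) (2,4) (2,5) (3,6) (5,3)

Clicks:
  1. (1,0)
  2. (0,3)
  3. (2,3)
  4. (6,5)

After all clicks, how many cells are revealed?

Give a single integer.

Answer: 12

Derivation:
Click 1 (1,0) count=2: revealed 1 new [(1,0)] -> total=1
Click 2 (0,3) count=2: revealed 1 new [(0,3)] -> total=2
Click 3 (2,3) count=2: revealed 1 new [(2,3)] -> total=3
Click 4 (6,5) count=0: revealed 9 new [(4,4) (4,5) (4,6) (5,4) (5,5) (5,6) (6,4) (6,5) (6,6)] -> total=12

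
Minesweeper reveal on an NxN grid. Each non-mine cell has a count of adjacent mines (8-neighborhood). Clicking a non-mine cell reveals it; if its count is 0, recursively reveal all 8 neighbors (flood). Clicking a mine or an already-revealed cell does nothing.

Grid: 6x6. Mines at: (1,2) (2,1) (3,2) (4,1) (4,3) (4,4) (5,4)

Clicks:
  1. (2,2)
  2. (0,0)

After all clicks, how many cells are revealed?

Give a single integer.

Answer: 5

Derivation:
Click 1 (2,2) count=3: revealed 1 new [(2,2)] -> total=1
Click 2 (0,0) count=0: revealed 4 new [(0,0) (0,1) (1,0) (1,1)] -> total=5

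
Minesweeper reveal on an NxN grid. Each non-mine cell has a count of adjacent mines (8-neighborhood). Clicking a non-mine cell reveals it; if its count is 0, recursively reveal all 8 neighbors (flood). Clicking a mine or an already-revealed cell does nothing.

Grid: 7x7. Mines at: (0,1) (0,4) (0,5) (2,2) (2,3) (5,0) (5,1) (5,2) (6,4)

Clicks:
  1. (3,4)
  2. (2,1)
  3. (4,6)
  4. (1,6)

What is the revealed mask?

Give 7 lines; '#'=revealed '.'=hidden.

Click 1 (3,4) count=1: revealed 1 new [(3,4)] -> total=1
Click 2 (2,1) count=1: revealed 1 new [(2,1)] -> total=2
Click 3 (4,6) count=0: revealed 19 new [(1,4) (1,5) (1,6) (2,4) (2,5) (2,6) (3,3) (3,5) (3,6) (4,3) (4,4) (4,5) (4,6) (5,3) (5,4) (5,5) (5,6) (6,5) (6,6)] -> total=21
Click 4 (1,6) count=1: revealed 0 new [(none)] -> total=21

Answer: .......
....###
.#..###
...####
...####
...####
.....##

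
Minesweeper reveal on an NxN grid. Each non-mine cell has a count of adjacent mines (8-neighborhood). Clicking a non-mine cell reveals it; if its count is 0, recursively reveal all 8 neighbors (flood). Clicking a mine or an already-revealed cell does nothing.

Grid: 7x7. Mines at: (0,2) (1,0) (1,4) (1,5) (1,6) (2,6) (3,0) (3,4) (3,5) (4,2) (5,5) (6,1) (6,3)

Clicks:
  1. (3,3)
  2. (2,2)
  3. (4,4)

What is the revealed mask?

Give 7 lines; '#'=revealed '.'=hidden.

Click 1 (3,3) count=2: revealed 1 new [(3,3)] -> total=1
Click 2 (2,2) count=0: revealed 8 new [(1,1) (1,2) (1,3) (2,1) (2,2) (2,3) (3,1) (3,2)] -> total=9
Click 3 (4,4) count=3: revealed 1 new [(4,4)] -> total=10

Answer: .......
.###...
.###...
.###...
....#..
.......
.......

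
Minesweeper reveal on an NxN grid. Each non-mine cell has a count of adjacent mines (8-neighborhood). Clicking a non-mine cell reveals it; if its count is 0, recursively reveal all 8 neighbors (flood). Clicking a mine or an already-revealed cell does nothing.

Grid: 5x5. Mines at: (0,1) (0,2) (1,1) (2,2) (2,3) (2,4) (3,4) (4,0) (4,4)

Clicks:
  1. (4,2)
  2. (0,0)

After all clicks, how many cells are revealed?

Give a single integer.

Answer: 7

Derivation:
Click 1 (4,2) count=0: revealed 6 new [(3,1) (3,2) (3,3) (4,1) (4,2) (4,3)] -> total=6
Click 2 (0,0) count=2: revealed 1 new [(0,0)] -> total=7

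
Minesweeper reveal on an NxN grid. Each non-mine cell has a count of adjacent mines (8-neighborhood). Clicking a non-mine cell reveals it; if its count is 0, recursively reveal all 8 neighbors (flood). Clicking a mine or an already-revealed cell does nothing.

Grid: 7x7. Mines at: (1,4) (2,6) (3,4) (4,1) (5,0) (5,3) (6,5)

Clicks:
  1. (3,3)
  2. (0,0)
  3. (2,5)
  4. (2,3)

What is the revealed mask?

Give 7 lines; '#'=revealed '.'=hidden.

Click 1 (3,3) count=1: revealed 1 new [(3,3)] -> total=1
Click 2 (0,0) count=0: revealed 15 new [(0,0) (0,1) (0,2) (0,3) (1,0) (1,1) (1,2) (1,3) (2,0) (2,1) (2,2) (2,3) (3,0) (3,1) (3,2)] -> total=16
Click 3 (2,5) count=3: revealed 1 new [(2,5)] -> total=17
Click 4 (2,3) count=2: revealed 0 new [(none)] -> total=17

Answer: ####...
####...
####.#.
####...
.......
.......
.......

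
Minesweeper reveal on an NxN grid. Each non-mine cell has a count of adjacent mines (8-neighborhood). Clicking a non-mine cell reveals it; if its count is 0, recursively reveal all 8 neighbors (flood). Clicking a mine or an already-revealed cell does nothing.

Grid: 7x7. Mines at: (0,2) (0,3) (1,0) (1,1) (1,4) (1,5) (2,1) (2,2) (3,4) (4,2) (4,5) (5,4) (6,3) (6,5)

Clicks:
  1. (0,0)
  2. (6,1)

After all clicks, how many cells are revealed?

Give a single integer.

Click 1 (0,0) count=2: revealed 1 new [(0,0)] -> total=1
Click 2 (6,1) count=0: revealed 10 new [(3,0) (3,1) (4,0) (4,1) (5,0) (5,1) (5,2) (6,0) (6,1) (6,2)] -> total=11

Answer: 11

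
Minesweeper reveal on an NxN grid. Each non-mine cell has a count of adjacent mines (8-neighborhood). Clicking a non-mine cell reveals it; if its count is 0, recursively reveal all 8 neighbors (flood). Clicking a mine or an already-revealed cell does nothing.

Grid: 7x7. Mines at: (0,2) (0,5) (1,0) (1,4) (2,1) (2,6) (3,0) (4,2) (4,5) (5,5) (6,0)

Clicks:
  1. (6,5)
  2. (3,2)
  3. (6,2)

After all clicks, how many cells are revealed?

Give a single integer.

Click 1 (6,5) count=1: revealed 1 new [(6,5)] -> total=1
Click 2 (3,2) count=2: revealed 1 new [(3,2)] -> total=2
Click 3 (6,2) count=0: revealed 8 new [(5,1) (5,2) (5,3) (5,4) (6,1) (6,2) (6,3) (6,4)] -> total=10

Answer: 10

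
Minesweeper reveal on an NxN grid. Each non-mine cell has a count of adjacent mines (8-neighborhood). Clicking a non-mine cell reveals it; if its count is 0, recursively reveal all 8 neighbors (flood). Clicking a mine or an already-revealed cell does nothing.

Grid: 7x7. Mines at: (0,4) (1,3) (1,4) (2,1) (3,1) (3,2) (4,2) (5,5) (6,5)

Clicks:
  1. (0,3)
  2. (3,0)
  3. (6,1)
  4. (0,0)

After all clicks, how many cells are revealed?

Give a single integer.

Answer: 20

Derivation:
Click 1 (0,3) count=3: revealed 1 new [(0,3)] -> total=1
Click 2 (3,0) count=2: revealed 1 new [(3,0)] -> total=2
Click 3 (6,1) count=0: revealed 12 new [(4,0) (4,1) (5,0) (5,1) (5,2) (5,3) (5,4) (6,0) (6,1) (6,2) (6,3) (6,4)] -> total=14
Click 4 (0,0) count=0: revealed 6 new [(0,0) (0,1) (0,2) (1,0) (1,1) (1,2)] -> total=20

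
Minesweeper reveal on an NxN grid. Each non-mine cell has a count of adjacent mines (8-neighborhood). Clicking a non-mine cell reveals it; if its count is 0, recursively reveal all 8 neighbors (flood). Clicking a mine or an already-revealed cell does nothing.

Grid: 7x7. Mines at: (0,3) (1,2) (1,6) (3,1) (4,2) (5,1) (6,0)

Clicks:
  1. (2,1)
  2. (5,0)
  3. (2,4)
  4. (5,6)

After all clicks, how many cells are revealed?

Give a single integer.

Answer: 27

Derivation:
Click 1 (2,1) count=2: revealed 1 new [(2,1)] -> total=1
Click 2 (5,0) count=2: revealed 1 new [(5,0)] -> total=2
Click 3 (2,4) count=0: revealed 25 new [(1,3) (1,4) (1,5) (2,3) (2,4) (2,5) (2,6) (3,3) (3,4) (3,5) (3,6) (4,3) (4,4) (4,5) (4,6) (5,2) (5,3) (5,4) (5,5) (5,6) (6,2) (6,3) (6,4) (6,5) (6,6)] -> total=27
Click 4 (5,6) count=0: revealed 0 new [(none)] -> total=27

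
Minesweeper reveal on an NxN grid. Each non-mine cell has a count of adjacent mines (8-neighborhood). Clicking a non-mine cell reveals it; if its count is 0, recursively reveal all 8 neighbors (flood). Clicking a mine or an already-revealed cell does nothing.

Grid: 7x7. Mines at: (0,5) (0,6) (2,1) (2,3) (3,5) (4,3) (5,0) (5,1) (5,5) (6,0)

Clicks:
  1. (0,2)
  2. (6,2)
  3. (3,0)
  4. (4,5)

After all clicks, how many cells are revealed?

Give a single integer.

Click 1 (0,2) count=0: revealed 10 new [(0,0) (0,1) (0,2) (0,3) (0,4) (1,0) (1,1) (1,2) (1,3) (1,4)] -> total=10
Click 2 (6,2) count=1: revealed 1 new [(6,2)] -> total=11
Click 3 (3,0) count=1: revealed 1 new [(3,0)] -> total=12
Click 4 (4,5) count=2: revealed 1 new [(4,5)] -> total=13

Answer: 13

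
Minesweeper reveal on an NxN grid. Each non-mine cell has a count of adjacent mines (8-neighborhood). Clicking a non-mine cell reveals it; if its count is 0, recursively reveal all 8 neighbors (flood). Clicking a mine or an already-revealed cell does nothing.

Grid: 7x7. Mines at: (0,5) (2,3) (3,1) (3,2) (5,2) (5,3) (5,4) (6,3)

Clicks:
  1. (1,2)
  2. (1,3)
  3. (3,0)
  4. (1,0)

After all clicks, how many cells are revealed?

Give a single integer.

Click 1 (1,2) count=1: revealed 1 new [(1,2)] -> total=1
Click 2 (1,3) count=1: revealed 1 new [(1,3)] -> total=2
Click 3 (3,0) count=1: revealed 1 new [(3,0)] -> total=3
Click 4 (1,0) count=0: revealed 11 new [(0,0) (0,1) (0,2) (0,3) (0,4) (1,0) (1,1) (1,4) (2,0) (2,1) (2,2)] -> total=14

Answer: 14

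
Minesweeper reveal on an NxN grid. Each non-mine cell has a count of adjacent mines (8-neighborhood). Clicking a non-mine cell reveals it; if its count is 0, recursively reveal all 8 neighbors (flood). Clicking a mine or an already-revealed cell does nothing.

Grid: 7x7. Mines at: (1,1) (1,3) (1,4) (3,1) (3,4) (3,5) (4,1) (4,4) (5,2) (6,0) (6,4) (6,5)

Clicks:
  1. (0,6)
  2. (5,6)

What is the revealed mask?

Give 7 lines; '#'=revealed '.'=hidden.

Click 1 (0,6) count=0: revealed 6 new [(0,5) (0,6) (1,5) (1,6) (2,5) (2,6)] -> total=6
Click 2 (5,6) count=1: revealed 1 new [(5,6)] -> total=7

Answer: .....##
.....##
.....##
.......
.......
......#
.......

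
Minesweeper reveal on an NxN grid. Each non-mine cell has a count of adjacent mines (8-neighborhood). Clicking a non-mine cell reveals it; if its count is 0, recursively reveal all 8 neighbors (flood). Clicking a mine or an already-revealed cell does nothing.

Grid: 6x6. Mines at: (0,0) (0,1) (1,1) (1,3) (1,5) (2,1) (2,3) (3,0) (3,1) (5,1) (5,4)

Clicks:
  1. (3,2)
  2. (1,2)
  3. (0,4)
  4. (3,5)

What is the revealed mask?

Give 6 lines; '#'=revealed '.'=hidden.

Click 1 (3,2) count=3: revealed 1 new [(3,2)] -> total=1
Click 2 (1,2) count=5: revealed 1 new [(1,2)] -> total=2
Click 3 (0,4) count=2: revealed 1 new [(0,4)] -> total=3
Click 4 (3,5) count=0: revealed 6 new [(2,4) (2,5) (3,4) (3,5) (4,4) (4,5)] -> total=9

Answer: ....#.
..#...
....##
..#.##
....##
......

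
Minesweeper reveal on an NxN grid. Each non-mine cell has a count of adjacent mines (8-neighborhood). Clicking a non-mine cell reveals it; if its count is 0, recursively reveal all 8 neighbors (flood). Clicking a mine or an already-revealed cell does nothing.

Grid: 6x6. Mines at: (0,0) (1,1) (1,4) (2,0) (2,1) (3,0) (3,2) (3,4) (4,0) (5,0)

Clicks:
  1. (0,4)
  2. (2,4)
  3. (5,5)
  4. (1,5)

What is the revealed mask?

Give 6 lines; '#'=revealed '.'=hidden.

Answer: ....#.
.....#
....#.
......
.#####
.#####

Derivation:
Click 1 (0,4) count=1: revealed 1 new [(0,4)] -> total=1
Click 2 (2,4) count=2: revealed 1 new [(2,4)] -> total=2
Click 3 (5,5) count=0: revealed 10 new [(4,1) (4,2) (4,3) (4,4) (4,5) (5,1) (5,2) (5,3) (5,4) (5,5)] -> total=12
Click 4 (1,5) count=1: revealed 1 new [(1,5)] -> total=13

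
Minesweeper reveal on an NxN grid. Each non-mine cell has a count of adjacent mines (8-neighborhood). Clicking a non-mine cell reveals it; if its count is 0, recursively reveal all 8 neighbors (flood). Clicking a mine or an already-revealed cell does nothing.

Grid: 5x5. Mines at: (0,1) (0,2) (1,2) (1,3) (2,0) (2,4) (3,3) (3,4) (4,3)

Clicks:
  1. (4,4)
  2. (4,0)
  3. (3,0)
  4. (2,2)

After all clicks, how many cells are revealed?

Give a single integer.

Answer: 8

Derivation:
Click 1 (4,4) count=3: revealed 1 new [(4,4)] -> total=1
Click 2 (4,0) count=0: revealed 6 new [(3,0) (3,1) (3,2) (4,0) (4,1) (4,2)] -> total=7
Click 3 (3,0) count=1: revealed 0 new [(none)] -> total=7
Click 4 (2,2) count=3: revealed 1 new [(2,2)] -> total=8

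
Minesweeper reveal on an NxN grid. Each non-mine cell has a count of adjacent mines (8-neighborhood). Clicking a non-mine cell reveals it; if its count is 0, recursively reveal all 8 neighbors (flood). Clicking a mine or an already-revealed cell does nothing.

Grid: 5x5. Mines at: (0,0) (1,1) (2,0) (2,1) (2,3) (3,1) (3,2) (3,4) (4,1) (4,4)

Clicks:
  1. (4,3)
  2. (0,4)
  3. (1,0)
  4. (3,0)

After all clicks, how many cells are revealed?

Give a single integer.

Click 1 (4,3) count=3: revealed 1 new [(4,3)] -> total=1
Click 2 (0,4) count=0: revealed 6 new [(0,2) (0,3) (0,4) (1,2) (1,3) (1,4)] -> total=7
Click 3 (1,0) count=4: revealed 1 new [(1,0)] -> total=8
Click 4 (3,0) count=4: revealed 1 new [(3,0)] -> total=9

Answer: 9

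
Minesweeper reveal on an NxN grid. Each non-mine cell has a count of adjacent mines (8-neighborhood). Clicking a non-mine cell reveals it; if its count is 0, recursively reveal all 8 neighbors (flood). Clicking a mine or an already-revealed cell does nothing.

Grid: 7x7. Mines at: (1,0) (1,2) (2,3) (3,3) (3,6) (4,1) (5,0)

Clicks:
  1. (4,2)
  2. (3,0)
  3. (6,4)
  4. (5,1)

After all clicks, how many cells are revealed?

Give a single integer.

Click 1 (4,2) count=2: revealed 1 new [(4,2)] -> total=1
Click 2 (3,0) count=1: revealed 1 new [(3,0)] -> total=2
Click 3 (6,4) count=0: revealed 16 new [(4,3) (4,4) (4,5) (4,6) (5,1) (5,2) (5,3) (5,4) (5,5) (5,6) (6,1) (6,2) (6,3) (6,4) (6,5) (6,6)] -> total=18
Click 4 (5,1) count=2: revealed 0 new [(none)] -> total=18

Answer: 18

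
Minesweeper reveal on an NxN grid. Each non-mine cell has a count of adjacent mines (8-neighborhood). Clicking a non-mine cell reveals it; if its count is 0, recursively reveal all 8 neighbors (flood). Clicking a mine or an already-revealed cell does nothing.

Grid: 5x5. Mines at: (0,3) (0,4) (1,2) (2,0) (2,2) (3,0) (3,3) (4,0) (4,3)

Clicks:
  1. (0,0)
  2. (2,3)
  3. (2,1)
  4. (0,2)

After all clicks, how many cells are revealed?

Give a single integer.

Click 1 (0,0) count=0: revealed 4 new [(0,0) (0,1) (1,0) (1,1)] -> total=4
Click 2 (2,3) count=3: revealed 1 new [(2,3)] -> total=5
Click 3 (2,1) count=4: revealed 1 new [(2,1)] -> total=6
Click 4 (0,2) count=2: revealed 1 new [(0,2)] -> total=7

Answer: 7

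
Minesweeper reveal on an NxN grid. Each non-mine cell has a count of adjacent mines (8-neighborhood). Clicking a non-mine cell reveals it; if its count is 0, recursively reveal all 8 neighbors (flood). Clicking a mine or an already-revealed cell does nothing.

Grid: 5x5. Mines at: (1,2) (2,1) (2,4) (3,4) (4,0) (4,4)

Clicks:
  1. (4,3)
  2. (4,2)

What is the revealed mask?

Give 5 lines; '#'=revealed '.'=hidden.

Click 1 (4,3) count=2: revealed 1 new [(4,3)] -> total=1
Click 2 (4,2) count=0: revealed 5 new [(3,1) (3,2) (3,3) (4,1) (4,2)] -> total=6

Answer: .....
.....
.....
.###.
.###.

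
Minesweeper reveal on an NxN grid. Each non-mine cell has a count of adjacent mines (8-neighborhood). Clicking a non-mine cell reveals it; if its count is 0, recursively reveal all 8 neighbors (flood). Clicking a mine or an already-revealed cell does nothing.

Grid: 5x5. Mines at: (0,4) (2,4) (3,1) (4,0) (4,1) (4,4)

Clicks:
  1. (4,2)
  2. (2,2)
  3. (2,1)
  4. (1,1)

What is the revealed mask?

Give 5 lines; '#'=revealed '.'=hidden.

Answer: ####.
####.
####.
.....
..#..

Derivation:
Click 1 (4,2) count=2: revealed 1 new [(4,2)] -> total=1
Click 2 (2,2) count=1: revealed 1 new [(2,2)] -> total=2
Click 3 (2,1) count=1: revealed 1 new [(2,1)] -> total=3
Click 4 (1,1) count=0: revealed 10 new [(0,0) (0,1) (0,2) (0,3) (1,0) (1,1) (1,2) (1,3) (2,0) (2,3)] -> total=13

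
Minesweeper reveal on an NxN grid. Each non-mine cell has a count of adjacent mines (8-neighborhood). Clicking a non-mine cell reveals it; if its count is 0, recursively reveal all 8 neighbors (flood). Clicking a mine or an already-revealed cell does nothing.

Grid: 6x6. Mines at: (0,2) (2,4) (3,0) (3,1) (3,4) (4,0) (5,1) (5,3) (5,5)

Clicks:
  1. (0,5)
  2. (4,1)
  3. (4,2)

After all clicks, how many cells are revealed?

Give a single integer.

Click 1 (0,5) count=0: revealed 6 new [(0,3) (0,4) (0,5) (1,3) (1,4) (1,5)] -> total=6
Click 2 (4,1) count=4: revealed 1 new [(4,1)] -> total=7
Click 3 (4,2) count=3: revealed 1 new [(4,2)] -> total=8

Answer: 8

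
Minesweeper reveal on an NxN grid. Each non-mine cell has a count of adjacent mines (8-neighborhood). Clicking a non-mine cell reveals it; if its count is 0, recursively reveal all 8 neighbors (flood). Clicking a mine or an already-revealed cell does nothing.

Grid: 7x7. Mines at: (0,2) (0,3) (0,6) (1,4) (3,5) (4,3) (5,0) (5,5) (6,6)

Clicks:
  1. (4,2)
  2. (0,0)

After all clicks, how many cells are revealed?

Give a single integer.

Answer: 17

Derivation:
Click 1 (4,2) count=1: revealed 1 new [(4,2)] -> total=1
Click 2 (0,0) count=0: revealed 16 new [(0,0) (0,1) (1,0) (1,1) (1,2) (1,3) (2,0) (2,1) (2,2) (2,3) (3,0) (3,1) (3,2) (3,3) (4,0) (4,1)] -> total=17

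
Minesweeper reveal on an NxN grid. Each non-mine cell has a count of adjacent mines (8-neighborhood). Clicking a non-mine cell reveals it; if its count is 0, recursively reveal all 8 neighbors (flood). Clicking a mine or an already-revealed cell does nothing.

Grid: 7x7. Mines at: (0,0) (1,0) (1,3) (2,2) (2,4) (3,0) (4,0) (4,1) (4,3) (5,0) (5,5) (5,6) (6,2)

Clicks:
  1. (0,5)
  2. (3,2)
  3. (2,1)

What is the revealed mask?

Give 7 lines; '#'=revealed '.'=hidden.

Click 1 (0,5) count=0: revealed 12 new [(0,4) (0,5) (0,6) (1,4) (1,5) (1,6) (2,5) (2,6) (3,5) (3,6) (4,5) (4,6)] -> total=12
Click 2 (3,2) count=3: revealed 1 new [(3,2)] -> total=13
Click 3 (2,1) count=3: revealed 1 new [(2,1)] -> total=14

Answer: ....###
....###
.#...##
..#..##
.....##
.......
.......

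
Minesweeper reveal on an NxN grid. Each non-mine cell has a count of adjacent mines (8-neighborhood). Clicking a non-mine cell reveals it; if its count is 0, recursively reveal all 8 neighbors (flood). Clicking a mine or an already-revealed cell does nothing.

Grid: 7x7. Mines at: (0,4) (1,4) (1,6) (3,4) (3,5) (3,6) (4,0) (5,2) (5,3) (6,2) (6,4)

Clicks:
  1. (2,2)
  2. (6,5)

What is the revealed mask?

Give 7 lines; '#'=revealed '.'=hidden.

Click 1 (2,2) count=0: revealed 19 new [(0,0) (0,1) (0,2) (0,3) (1,0) (1,1) (1,2) (1,3) (2,0) (2,1) (2,2) (2,3) (3,0) (3,1) (3,2) (3,3) (4,1) (4,2) (4,3)] -> total=19
Click 2 (6,5) count=1: revealed 1 new [(6,5)] -> total=20

Answer: ####...
####...
####...
####...
.###...
.......
.....#.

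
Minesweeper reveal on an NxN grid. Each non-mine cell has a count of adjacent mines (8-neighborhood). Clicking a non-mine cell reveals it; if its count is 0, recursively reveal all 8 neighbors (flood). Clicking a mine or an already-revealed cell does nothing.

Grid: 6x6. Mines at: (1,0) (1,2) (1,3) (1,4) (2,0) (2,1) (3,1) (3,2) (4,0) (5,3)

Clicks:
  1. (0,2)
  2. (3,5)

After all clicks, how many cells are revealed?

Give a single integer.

Click 1 (0,2) count=2: revealed 1 new [(0,2)] -> total=1
Click 2 (3,5) count=0: revealed 11 new [(2,3) (2,4) (2,5) (3,3) (3,4) (3,5) (4,3) (4,4) (4,5) (5,4) (5,5)] -> total=12

Answer: 12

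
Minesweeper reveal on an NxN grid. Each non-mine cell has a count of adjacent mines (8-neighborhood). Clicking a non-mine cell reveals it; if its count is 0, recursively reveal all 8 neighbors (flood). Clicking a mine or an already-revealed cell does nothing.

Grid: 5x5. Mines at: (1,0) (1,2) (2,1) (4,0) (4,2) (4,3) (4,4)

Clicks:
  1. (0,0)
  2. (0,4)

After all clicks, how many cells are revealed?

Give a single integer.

Answer: 9

Derivation:
Click 1 (0,0) count=1: revealed 1 new [(0,0)] -> total=1
Click 2 (0,4) count=0: revealed 8 new [(0,3) (0,4) (1,3) (1,4) (2,3) (2,4) (3,3) (3,4)] -> total=9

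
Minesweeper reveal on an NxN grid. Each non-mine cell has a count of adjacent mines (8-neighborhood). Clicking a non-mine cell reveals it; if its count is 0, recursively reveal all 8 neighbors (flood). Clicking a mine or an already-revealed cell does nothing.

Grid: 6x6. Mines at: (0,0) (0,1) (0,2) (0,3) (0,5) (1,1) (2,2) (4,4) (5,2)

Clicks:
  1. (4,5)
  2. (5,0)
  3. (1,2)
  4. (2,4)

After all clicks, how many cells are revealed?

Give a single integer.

Answer: 19

Derivation:
Click 1 (4,5) count=1: revealed 1 new [(4,5)] -> total=1
Click 2 (5,0) count=0: revealed 8 new [(2,0) (2,1) (3,0) (3,1) (4,0) (4,1) (5,0) (5,1)] -> total=9
Click 3 (1,2) count=5: revealed 1 new [(1,2)] -> total=10
Click 4 (2,4) count=0: revealed 9 new [(1,3) (1,4) (1,5) (2,3) (2,4) (2,5) (3,3) (3,4) (3,5)] -> total=19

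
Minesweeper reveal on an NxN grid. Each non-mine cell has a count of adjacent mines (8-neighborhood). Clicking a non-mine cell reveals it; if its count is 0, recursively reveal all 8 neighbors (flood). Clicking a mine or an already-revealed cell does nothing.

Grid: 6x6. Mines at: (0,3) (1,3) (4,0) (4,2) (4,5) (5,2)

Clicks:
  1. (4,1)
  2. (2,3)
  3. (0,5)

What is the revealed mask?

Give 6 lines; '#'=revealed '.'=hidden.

Answer: ....##
....##
...###
....##
.#....
......

Derivation:
Click 1 (4,1) count=3: revealed 1 new [(4,1)] -> total=1
Click 2 (2,3) count=1: revealed 1 new [(2,3)] -> total=2
Click 3 (0,5) count=0: revealed 8 new [(0,4) (0,5) (1,4) (1,5) (2,4) (2,5) (3,4) (3,5)] -> total=10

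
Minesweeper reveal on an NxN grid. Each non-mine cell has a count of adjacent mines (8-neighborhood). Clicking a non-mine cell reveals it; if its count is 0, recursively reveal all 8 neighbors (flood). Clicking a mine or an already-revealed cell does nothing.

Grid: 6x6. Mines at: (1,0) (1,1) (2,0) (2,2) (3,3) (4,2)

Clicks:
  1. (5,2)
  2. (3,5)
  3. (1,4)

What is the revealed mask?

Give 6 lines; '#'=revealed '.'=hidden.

Click 1 (5,2) count=1: revealed 1 new [(5,2)] -> total=1
Click 2 (3,5) count=0: revealed 19 new [(0,2) (0,3) (0,4) (0,5) (1,2) (1,3) (1,4) (1,5) (2,3) (2,4) (2,5) (3,4) (3,5) (4,3) (4,4) (4,5) (5,3) (5,4) (5,5)] -> total=20
Click 3 (1,4) count=0: revealed 0 new [(none)] -> total=20

Answer: ..####
..####
...###
....##
...###
..####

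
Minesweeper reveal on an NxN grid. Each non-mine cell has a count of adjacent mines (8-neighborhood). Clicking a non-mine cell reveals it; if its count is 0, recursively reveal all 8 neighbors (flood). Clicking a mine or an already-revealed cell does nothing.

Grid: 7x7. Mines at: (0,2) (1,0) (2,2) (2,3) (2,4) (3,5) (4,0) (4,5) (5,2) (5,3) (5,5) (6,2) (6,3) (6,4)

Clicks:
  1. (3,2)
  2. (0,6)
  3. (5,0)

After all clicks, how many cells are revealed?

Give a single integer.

Click 1 (3,2) count=2: revealed 1 new [(3,2)] -> total=1
Click 2 (0,6) count=0: revealed 10 new [(0,3) (0,4) (0,5) (0,6) (1,3) (1,4) (1,5) (1,6) (2,5) (2,6)] -> total=11
Click 3 (5,0) count=1: revealed 1 new [(5,0)] -> total=12

Answer: 12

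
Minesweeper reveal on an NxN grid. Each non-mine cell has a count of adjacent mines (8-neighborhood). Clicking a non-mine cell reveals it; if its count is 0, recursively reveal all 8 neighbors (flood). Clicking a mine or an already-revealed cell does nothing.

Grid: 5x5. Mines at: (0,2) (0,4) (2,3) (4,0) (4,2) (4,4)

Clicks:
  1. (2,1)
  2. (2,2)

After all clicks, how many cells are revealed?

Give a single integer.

Click 1 (2,1) count=0: revealed 11 new [(0,0) (0,1) (1,0) (1,1) (1,2) (2,0) (2,1) (2,2) (3,0) (3,1) (3,2)] -> total=11
Click 2 (2,2) count=1: revealed 0 new [(none)] -> total=11

Answer: 11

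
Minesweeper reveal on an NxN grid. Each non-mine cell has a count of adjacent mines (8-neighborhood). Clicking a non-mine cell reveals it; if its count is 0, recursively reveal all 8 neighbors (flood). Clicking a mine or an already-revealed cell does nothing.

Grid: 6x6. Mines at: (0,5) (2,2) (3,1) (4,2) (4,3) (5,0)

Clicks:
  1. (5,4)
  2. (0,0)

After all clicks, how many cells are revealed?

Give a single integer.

Answer: 13

Derivation:
Click 1 (5,4) count=1: revealed 1 new [(5,4)] -> total=1
Click 2 (0,0) count=0: revealed 12 new [(0,0) (0,1) (0,2) (0,3) (0,4) (1,0) (1,1) (1,2) (1,3) (1,4) (2,0) (2,1)] -> total=13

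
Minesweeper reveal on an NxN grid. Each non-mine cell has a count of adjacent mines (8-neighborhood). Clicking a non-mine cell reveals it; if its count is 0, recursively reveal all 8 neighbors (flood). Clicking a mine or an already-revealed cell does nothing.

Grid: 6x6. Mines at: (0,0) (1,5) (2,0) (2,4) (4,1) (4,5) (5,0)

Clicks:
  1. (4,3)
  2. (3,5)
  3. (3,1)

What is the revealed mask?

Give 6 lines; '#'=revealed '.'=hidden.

Click 1 (4,3) count=0: revealed 9 new [(3,2) (3,3) (3,4) (4,2) (4,3) (4,4) (5,2) (5,3) (5,4)] -> total=9
Click 2 (3,5) count=2: revealed 1 new [(3,5)] -> total=10
Click 3 (3,1) count=2: revealed 1 new [(3,1)] -> total=11

Answer: ......
......
......
.#####
..###.
..###.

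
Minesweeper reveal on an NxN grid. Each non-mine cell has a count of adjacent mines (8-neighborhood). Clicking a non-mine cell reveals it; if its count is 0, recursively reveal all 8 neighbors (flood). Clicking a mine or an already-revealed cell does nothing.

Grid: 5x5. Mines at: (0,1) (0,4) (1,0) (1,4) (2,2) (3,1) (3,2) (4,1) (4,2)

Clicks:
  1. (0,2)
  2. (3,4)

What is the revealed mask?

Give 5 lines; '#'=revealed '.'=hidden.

Answer: ..#..
.....
...##
...##
...##

Derivation:
Click 1 (0,2) count=1: revealed 1 new [(0,2)] -> total=1
Click 2 (3,4) count=0: revealed 6 new [(2,3) (2,4) (3,3) (3,4) (4,3) (4,4)] -> total=7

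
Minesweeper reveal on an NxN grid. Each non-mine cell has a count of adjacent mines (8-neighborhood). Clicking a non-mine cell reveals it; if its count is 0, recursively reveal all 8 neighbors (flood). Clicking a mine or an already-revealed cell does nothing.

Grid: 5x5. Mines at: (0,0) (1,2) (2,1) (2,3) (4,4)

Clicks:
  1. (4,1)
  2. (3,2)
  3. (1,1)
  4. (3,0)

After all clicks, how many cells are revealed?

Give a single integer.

Click 1 (4,1) count=0: revealed 8 new [(3,0) (3,1) (3,2) (3,3) (4,0) (4,1) (4,2) (4,3)] -> total=8
Click 2 (3,2) count=2: revealed 0 new [(none)] -> total=8
Click 3 (1,1) count=3: revealed 1 new [(1,1)] -> total=9
Click 4 (3,0) count=1: revealed 0 new [(none)] -> total=9

Answer: 9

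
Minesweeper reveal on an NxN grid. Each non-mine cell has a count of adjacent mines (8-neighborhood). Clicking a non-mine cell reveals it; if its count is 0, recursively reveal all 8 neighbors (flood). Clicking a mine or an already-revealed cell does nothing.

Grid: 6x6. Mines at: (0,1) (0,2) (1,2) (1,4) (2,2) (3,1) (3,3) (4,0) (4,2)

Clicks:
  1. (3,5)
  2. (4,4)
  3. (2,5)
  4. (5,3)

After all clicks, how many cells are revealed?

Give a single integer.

Answer: 10

Derivation:
Click 1 (3,5) count=0: revealed 10 new [(2,4) (2,5) (3,4) (3,5) (4,3) (4,4) (4,5) (5,3) (5,4) (5,5)] -> total=10
Click 2 (4,4) count=1: revealed 0 new [(none)] -> total=10
Click 3 (2,5) count=1: revealed 0 new [(none)] -> total=10
Click 4 (5,3) count=1: revealed 0 new [(none)] -> total=10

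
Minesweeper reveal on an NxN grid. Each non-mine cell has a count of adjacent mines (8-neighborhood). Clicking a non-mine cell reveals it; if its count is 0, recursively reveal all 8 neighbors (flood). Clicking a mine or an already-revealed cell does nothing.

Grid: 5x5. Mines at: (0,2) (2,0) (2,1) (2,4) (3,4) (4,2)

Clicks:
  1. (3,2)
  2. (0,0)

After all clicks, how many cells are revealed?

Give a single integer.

Answer: 5

Derivation:
Click 1 (3,2) count=2: revealed 1 new [(3,2)] -> total=1
Click 2 (0,0) count=0: revealed 4 new [(0,0) (0,1) (1,0) (1,1)] -> total=5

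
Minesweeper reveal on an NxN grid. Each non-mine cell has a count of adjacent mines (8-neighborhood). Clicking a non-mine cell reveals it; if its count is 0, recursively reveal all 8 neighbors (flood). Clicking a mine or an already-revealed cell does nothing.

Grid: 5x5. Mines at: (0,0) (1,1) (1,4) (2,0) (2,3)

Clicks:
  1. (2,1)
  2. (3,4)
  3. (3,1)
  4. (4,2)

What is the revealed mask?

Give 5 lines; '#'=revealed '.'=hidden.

Answer: .....
.....
.#...
#####
#####

Derivation:
Click 1 (2,1) count=2: revealed 1 new [(2,1)] -> total=1
Click 2 (3,4) count=1: revealed 1 new [(3,4)] -> total=2
Click 3 (3,1) count=1: revealed 1 new [(3,1)] -> total=3
Click 4 (4,2) count=0: revealed 8 new [(3,0) (3,2) (3,3) (4,0) (4,1) (4,2) (4,3) (4,4)] -> total=11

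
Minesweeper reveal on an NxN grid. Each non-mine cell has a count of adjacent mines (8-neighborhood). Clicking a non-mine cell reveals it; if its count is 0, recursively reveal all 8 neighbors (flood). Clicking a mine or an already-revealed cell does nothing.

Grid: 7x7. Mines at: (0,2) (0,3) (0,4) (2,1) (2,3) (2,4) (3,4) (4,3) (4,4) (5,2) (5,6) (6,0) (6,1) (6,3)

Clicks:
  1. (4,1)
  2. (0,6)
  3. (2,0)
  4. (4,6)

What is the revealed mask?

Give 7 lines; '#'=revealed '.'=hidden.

Answer: .....##
.....##
#....##
.....##
.#...##
.......
.......

Derivation:
Click 1 (4,1) count=1: revealed 1 new [(4,1)] -> total=1
Click 2 (0,6) count=0: revealed 10 new [(0,5) (0,6) (1,5) (1,6) (2,5) (2,6) (3,5) (3,6) (4,5) (4,6)] -> total=11
Click 3 (2,0) count=1: revealed 1 new [(2,0)] -> total=12
Click 4 (4,6) count=1: revealed 0 new [(none)] -> total=12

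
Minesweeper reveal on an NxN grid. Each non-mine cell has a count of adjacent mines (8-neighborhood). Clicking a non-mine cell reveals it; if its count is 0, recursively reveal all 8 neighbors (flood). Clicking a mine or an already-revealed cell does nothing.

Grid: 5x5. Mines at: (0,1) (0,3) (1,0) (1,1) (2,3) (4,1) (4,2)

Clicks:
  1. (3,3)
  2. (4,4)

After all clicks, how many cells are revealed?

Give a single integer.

Answer: 4

Derivation:
Click 1 (3,3) count=2: revealed 1 new [(3,3)] -> total=1
Click 2 (4,4) count=0: revealed 3 new [(3,4) (4,3) (4,4)] -> total=4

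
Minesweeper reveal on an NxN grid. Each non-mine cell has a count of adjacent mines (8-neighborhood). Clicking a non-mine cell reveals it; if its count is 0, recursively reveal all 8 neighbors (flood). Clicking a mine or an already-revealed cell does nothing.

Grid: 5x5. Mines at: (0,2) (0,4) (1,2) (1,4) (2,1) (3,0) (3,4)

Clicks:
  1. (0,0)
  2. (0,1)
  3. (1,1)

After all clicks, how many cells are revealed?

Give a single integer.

Answer: 4

Derivation:
Click 1 (0,0) count=0: revealed 4 new [(0,0) (0,1) (1,0) (1,1)] -> total=4
Click 2 (0,1) count=2: revealed 0 new [(none)] -> total=4
Click 3 (1,1) count=3: revealed 0 new [(none)] -> total=4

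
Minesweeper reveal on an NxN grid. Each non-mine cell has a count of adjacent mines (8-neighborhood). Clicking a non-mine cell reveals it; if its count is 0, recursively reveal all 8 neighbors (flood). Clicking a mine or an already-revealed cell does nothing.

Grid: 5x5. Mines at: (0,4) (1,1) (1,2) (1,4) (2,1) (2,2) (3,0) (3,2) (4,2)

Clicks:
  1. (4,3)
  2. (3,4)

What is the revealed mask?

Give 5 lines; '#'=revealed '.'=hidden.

Answer: .....
.....
...##
...##
...##

Derivation:
Click 1 (4,3) count=2: revealed 1 new [(4,3)] -> total=1
Click 2 (3,4) count=0: revealed 5 new [(2,3) (2,4) (3,3) (3,4) (4,4)] -> total=6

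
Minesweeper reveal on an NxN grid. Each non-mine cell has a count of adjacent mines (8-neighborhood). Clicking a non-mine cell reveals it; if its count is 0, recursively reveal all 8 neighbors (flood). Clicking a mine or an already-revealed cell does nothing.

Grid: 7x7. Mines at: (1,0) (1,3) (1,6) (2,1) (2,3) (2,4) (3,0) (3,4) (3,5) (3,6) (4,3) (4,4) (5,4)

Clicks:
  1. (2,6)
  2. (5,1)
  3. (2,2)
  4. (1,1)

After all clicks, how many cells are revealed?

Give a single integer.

Click 1 (2,6) count=3: revealed 1 new [(2,6)] -> total=1
Click 2 (5,1) count=0: revealed 11 new [(4,0) (4,1) (4,2) (5,0) (5,1) (5,2) (5,3) (6,0) (6,1) (6,2) (6,3)] -> total=12
Click 3 (2,2) count=3: revealed 1 new [(2,2)] -> total=13
Click 4 (1,1) count=2: revealed 1 new [(1,1)] -> total=14

Answer: 14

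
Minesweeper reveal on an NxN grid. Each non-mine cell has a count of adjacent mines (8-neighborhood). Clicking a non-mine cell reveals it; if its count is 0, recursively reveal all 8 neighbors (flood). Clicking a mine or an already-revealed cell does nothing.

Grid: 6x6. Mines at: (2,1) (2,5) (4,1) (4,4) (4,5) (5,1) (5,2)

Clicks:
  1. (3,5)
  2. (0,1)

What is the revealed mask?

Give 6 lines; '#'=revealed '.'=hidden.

Answer: ######
######
..###.
..####
......
......

Derivation:
Click 1 (3,5) count=3: revealed 1 new [(3,5)] -> total=1
Click 2 (0,1) count=0: revealed 18 new [(0,0) (0,1) (0,2) (0,3) (0,4) (0,5) (1,0) (1,1) (1,2) (1,3) (1,4) (1,5) (2,2) (2,3) (2,4) (3,2) (3,3) (3,4)] -> total=19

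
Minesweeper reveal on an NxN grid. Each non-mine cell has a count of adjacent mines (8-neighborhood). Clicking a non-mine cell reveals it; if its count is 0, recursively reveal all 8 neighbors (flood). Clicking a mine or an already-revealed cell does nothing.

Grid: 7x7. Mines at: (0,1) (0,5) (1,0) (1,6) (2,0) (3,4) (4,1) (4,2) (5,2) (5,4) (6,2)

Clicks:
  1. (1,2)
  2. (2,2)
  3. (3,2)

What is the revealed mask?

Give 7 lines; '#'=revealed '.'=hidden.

Answer: ..###..
.####..
.####..
.###...
.......
.......
.......

Derivation:
Click 1 (1,2) count=1: revealed 1 new [(1,2)] -> total=1
Click 2 (2,2) count=0: revealed 13 new [(0,2) (0,3) (0,4) (1,1) (1,3) (1,4) (2,1) (2,2) (2,3) (2,4) (3,1) (3,2) (3,3)] -> total=14
Click 3 (3,2) count=2: revealed 0 new [(none)] -> total=14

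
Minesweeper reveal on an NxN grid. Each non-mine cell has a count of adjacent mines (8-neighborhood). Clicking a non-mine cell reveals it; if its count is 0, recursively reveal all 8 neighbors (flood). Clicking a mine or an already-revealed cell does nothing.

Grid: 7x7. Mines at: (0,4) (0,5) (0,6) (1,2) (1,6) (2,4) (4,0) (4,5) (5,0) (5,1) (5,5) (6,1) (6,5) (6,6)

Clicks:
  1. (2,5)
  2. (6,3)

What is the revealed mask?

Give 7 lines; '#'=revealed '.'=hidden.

Answer: .......
.......
.###.#.
.####..
.####..
..###..
..###..

Derivation:
Click 1 (2,5) count=2: revealed 1 new [(2,5)] -> total=1
Click 2 (6,3) count=0: revealed 17 new [(2,1) (2,2) (2,3) (3,1) (3,2) (3,3) (3,4) (4,1) (4,2) (4,3) (4,4) (5,2) (5,3) (5,4) (6,2) (6,3) (6,4)] -> total=18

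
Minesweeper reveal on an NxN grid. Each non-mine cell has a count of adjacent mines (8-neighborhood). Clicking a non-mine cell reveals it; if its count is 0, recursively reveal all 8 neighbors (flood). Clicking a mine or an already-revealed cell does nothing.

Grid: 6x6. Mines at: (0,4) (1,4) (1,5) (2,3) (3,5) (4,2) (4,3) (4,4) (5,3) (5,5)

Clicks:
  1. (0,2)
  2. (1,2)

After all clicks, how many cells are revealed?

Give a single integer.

Click 1 (0,2) count=0: revealed 18 new [(0,0) (0,1) (0,2) (0,3) (1,0) (1,1) (1,2) (1,3) (2,0) (2,1) (2,2) (3,0) (3,1) (3,2) (4,0) (4,1) (5,0) (5,1)] -> total=18
Click 2 (1,2) count=1: revealed 0 new [(none)] -> total=18

Answer: 18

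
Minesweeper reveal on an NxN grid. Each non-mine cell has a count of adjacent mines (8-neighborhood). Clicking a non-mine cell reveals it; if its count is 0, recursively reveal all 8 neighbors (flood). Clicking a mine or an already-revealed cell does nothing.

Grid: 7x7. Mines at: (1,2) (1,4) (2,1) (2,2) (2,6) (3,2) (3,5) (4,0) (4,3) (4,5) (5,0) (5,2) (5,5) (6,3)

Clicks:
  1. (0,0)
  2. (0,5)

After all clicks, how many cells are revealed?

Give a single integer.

Click 1 (0,0) count=0: revealed 4 new [(0,0) (0,1) (1,0) (1,1)] -> total=4
Click 2 (0,5) count=1: revealed 1 new [(0,5)] -> total=5

Answer: 5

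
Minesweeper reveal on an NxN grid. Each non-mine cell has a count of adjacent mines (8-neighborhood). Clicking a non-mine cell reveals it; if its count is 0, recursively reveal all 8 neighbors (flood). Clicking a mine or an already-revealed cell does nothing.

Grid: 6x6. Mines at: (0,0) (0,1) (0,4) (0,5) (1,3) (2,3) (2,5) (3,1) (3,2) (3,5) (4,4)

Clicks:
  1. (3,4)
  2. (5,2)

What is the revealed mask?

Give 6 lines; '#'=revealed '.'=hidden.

Answer: ......
......
......
....#.
####..
####..

Derivation:
Click 1 (3,4) count=4: revealed 1 new [(3,4)] -> total=1
Click 2 (5,2) count=0: revealed 8 new [(4,0) (4,1) (4,2) (4,3) (5,0) (5,1) (5,2) (5,3)] -> total=9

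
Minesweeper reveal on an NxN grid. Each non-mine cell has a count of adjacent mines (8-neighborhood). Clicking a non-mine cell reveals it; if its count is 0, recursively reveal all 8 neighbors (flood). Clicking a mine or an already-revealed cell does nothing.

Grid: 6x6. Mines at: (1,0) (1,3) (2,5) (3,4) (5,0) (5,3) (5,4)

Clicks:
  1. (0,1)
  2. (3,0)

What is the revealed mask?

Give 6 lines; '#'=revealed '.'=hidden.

Answer: .#....
......
####..
####..
####..
......

Derivation:
Click 1 (0,1) count=1: revealed 1 new [(0,1)] -> total=1
Click 2 (3,0) count=0: revealed 12 new [(2,0) (2,1) (2,2) (2,3) (3,0) (3,1) (3,2) (3,3) (4,0) (4,1) (4,2) (4,3)] -> total=13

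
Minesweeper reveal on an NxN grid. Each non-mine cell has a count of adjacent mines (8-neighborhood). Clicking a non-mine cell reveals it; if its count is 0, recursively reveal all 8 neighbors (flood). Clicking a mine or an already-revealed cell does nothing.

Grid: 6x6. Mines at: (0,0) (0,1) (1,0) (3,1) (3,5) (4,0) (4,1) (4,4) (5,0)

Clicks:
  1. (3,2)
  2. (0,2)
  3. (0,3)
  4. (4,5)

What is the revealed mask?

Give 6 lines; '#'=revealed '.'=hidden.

Click 1 (3,2) count=2: revealed 1 new [(3,2)] -> total=1
Click 2 (0,2) count=1: revealed 1 new [(0,2)] -> total=2
Click 3 (0,3) count=0: revealed 13 new [(0,3) (0,4) (0,5) (1,2) (1,3) (1,4) (1,5) (2,2) (2,3) (2,4) (2,5) (3,3) (3,4)] -> total=15
Click 4 (4,5) count=2: revealed 1 new [(4,5)] -> total=16

Answer: ..####
..####
..####
..###.
.....#
......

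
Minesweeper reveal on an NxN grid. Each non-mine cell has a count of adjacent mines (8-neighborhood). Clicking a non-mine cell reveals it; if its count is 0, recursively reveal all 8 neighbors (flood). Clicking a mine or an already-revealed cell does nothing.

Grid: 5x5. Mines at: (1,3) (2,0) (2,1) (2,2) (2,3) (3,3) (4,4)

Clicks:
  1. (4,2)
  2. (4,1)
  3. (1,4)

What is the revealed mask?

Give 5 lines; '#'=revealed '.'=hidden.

Answer: .....
....#
.....
###..
###..

Derivation:
Click 1 (4,2) count=1: revealed 1 new [(4,2)] -> total=1
Click 2 (4,1) count=0: revealed 5 new [(3,0) (3,1) (3,2) (4,0) (4,1)] -> total=6
Click 3 (1,4) count=2: revealed 1 new [(1,4)] -> total=7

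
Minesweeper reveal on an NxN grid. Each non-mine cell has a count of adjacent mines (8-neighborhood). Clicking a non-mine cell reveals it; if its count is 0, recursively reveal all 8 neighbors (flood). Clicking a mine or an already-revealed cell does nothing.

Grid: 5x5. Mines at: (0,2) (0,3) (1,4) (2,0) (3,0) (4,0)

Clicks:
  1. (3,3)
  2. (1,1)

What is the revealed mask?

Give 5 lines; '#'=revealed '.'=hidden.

Answer: .....
.###.
.####
.####
.####

Derivation:
Click 1 (3,3) count=0: revealed 15 new [(1,1) (1,2) (1,3) (2,1) (2,2) (2,3) (2,4) (3,1) (3,2) (3,3) (3,4) (4,1) (4,2) (4,3) (4,4)] -> total=15
Click 2 (1,1) count=2: revealed 0 new [(none)] -> total=15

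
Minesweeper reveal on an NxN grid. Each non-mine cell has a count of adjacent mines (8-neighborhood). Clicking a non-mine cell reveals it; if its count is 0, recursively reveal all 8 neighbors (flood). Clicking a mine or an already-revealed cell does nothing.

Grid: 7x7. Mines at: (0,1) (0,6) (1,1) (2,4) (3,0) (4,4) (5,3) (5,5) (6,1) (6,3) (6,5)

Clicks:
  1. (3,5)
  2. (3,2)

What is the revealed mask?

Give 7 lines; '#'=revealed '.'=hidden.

Click 1 (3,5) count=2: revealed 1 new [(3,5)] -> total=1
Click 2 (3,2) count=0: revealed 9 new [(2,1) (2,2) (2,3) (3,1) (3,2) (3,3) (4,1) (4,2) (4,3)] -> total=10

Answer: .......
.......
.###...
.###.#.
.###...
.......
.......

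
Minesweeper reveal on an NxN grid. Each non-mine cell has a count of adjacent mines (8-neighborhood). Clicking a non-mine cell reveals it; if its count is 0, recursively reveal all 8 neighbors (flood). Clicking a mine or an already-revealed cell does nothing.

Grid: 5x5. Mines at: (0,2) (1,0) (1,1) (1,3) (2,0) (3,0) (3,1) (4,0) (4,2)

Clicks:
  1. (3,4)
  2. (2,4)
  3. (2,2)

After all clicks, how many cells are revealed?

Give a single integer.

Answer: 7

Derivation:
Click 1 (3,4) count=0: revealed 6 new [(2,3) (2,4) (3,3) (3,4) (4,3) (4,4)] -> total=6
Click 2 (2,4) count=1: revealed 0 new [(none)] -> total=6
Click 3 (2,2) count=3: revealed 1 new [(2,2)] -> total=7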